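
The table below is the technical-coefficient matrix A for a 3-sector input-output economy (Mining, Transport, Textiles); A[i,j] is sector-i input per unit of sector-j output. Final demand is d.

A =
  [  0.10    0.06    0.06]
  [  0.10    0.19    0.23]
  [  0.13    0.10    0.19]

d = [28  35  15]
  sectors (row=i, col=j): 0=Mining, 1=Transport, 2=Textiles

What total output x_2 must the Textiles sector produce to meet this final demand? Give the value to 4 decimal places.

31.4560

Form M = I − A:
  [  0.90   -0.06   -0.06]
  [ -0.10    0.81   -0.23]
  [ -0.13   -0.10    0.81]
Leontief inverse L = M⁻¹:
  [  1.1382    0.0982    0.1122]
  [  0.1994    1.2966    0.3829]
  [  0.2073    0.1758    1.2999]
Total output x = L · d:
  x_0 = 1.1382·28 + 0.0982·35 + 0.1122·15 = 36.9887
  x_1 = 0.1994·28 + 1.2966·35 + 0.3829·15 = 56.7083
  x_2 = 0.2073·28 + 0.1758·35 + 1.2999·15 = 31.4560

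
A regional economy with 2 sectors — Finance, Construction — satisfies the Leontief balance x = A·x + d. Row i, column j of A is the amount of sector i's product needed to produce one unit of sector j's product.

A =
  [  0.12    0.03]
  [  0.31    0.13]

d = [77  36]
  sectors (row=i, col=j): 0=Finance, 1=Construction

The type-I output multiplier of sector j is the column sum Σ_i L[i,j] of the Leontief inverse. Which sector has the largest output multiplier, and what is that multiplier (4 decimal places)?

Finance (1.5602)

Form M = I − A:
  [  0.88   -0.03]
  [ -0.31    0.87]
Leontief inverse L = M⁻¹:
  [  1.1503    0.0397]
  [  0.4099    1.1636]
Total output x = L · d:
  x_0 = 1.1503·77 + 0.0397·36 = 90.0040
  x_1 = 0.4099·77 + 1.1636·36 = 73.4497
Output multipliers (column sums of L):
  Finance: 1.5602
  Construction: 1.2032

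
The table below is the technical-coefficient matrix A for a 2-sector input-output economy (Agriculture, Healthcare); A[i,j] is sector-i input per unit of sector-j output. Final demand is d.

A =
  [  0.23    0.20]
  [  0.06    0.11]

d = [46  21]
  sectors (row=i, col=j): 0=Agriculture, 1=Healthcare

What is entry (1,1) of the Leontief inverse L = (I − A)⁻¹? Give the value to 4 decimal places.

L[1,1] = 1.1436

Form M = I − A:
  [  0.77   -0.20]
  [ -0.06    0.89]
Leontief inverse L = M⁻¹:
  [  1.3218    0.2970]
  [  0.0891    1.1436]
Total output x = L · d:
  x_0 = 1.3218·46 + 0.2970·21 = 67.0429
  x_1 = 0.0891·46 + 1.1436·21 = 28.1153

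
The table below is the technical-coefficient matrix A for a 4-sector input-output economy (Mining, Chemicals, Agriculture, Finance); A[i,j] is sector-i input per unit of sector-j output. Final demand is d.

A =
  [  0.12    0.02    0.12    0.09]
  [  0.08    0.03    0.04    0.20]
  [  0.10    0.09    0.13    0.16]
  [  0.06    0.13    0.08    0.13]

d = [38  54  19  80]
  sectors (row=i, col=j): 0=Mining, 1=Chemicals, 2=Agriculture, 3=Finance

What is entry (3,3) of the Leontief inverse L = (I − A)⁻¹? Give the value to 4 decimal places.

L[3,3] = 1.2279

Form M = I − A:
  [  0.88   -0.02   -0.12   -0.09]
  [ -0.08    0.97   -0.04   -0.20]
  [ -0.10   -0.09    0.87   -0.16]
  [ -0.06   -0.13   -0.08    0.87]
Leontief inverse L = M⁻¹:
  [  1.1742    0.0636    0.1805    0.1693]
  [  0.1277    1.0795    0.0928    0.2784]
  [  0.1694    0.1520    1.2050    0.2741]
  [  0.1156    0.1797    0.1371    1.2279]
Total output x = L · d:
  x_0 = 1.1742·38 + 0.0636·54 + 0.1805·19 + 0.1693·80 = 65.0275
  x_1 = 0.1277·38 + 1.0795·54 + 0.0928·19 + 0.2784·80 = 87.1834
  x_2 = 0.1694·38 + 0.1520·54 + 1.2050·19 + 0.2741·80 = 59.4699
  x_3 = 0.1156·38 + 0.1797·54 + 0.1371·19 + 1.2279·80 = 114.9346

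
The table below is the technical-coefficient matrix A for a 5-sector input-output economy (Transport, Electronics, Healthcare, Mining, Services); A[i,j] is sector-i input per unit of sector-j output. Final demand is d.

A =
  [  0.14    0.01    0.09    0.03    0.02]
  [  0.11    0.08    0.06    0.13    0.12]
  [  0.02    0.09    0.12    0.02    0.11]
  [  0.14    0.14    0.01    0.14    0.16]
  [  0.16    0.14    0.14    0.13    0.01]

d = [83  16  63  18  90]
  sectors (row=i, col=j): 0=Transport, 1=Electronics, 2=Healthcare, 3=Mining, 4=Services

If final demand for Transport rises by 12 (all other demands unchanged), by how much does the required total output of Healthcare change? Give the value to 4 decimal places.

1.0879

Form M = I − A:
  [  0.86   -0.01   -0.09   -0.03   -0.02]
  [ -0.11    0.92   -0.06   -0.13   -0.12]
  [ -0.02   -0.09    0.88   -0.02   -0.11]
  [ -0.14   -0.14   -0.01    0.86   -0.16]
  [ -0.16   -0.14   -0.14   -0.13    0.99]
Leontief inverse L = M⁻¹:
  [  1.1911    0.0433    0.1340    0.0593    0.0538]
  [  0.2240    1.1655    0.1360    0.2168    0.1959]
  [  0.0907    0.1538    1.1832    0.0788    0.1647]
  [  0.2824    0.2405    0.0989    1.2487    0.2476]
  [  0.2741    0.2251    0.2212    0.2154    1.1023]
Total output x = L · d:
  x_0 = 1.1911·83 + 0.0433·16 + 0.1340·63 + 0.0593·18 + 0.0538·90 = 113.9051
  x_1 = 0.2240·83 + 1.1655·16 + 0.1360·63 + 0.2168·18 + 0.1959·90 = 67.3442
  x_2 = 0.0907·83 + 0.1538·16 + 1.1832·63 + 0.0788·18 + 0.1647·90 = 100.7676
  x_3 = 0.2824·83 + 0.2405·16 + 0.0989·63 + 1.2487·18 + 0.2476·90 = 78.2813
  x_4 = 0.2741·83 + 0.2251·16 + 0.2212·63 + 0.2154·18 + 1.1023·90 = 143.3707
Δx_2 = L[2,0] · Δd_0 = 0.0907 · 12 = 1.0879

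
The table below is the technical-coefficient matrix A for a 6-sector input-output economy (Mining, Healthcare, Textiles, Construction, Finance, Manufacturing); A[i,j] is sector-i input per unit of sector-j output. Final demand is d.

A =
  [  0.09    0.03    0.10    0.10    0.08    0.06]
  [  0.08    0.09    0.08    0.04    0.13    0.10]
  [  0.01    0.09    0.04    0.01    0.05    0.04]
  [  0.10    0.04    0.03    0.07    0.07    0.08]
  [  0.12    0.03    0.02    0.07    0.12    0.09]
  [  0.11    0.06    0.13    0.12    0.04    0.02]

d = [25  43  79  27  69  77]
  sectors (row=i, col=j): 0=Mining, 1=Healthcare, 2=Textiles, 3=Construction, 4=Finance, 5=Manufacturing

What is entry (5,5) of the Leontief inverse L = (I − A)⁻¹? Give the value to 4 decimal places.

Form M = I − A:
  [  0.91   -0.03   -0.10   -0.10   -0.08   -0.06]
  [ -0.08    0.91   -0.08   -0.04   -0.13   -0.10]
  [ -0.01   -0.09    0.96   -0.01   -0.05   -0.04]
  [ -0.10   -0.04   -0.03    0.93   -0.07   -0.08]
  [ -0.12   -0.03   -0.02   -0.07    0.88   -0.09]
  [ -0.11   -0.06   -0.13   -0.12   -0.04    0.98]
Leontief inverse L = M⁻¹:
  [  1.1556    0.0715    0.1489    0.1537    0.1413    0.1096]
  [  0.1596    1.1400    0.1407    0.1038    0.2064    0.1593]
  [  0.0461    0.1163    1.0686    0.0370    0.0882    0.0694]
  [  0.1622    0.0746    0.0775    1.1221    0.1251    0.1238]
  [  0.1947    0.0679    0.0739    0.1321    1.1852    0.1415]
  [  0.1734    0.1052    0.1796    0.1713    0.1039    1.0726]
Total output x = L · d:
  x_0 = 1.1556·25 + 0.0715·43 + 0.1489·79 + 0.1537·27 + 0.1413·69 + 0.1096·77 = 66.0699
  x_1 = 0.1596·25 + 1.1400·43 + 0.1407·79 + 0.1038·27 + 0.2064·69 + 0.1593·77 = 93.4353
  x_2 = 0.0461·25 + 0.1163·43 + 1.0686·79 + 0.0370·27 + 0.0882·69 + 0.0694·77 = 102.9992
  x_3 = 0.1622·25 + 0.0746·43 + 0.0775·79 + 1.1221·27 + 0.1251·69 + 0.1238·77 = 61.8494
  x_4 = 0.1947·25 + 0.0679·43 + 0.0739·79 + 0.1321·27 + 1.1852·69 + 0.1415·77 = 109.8745
  x_5 = 0.1734·25 + 0.1052·43 + 0.1796·79 + 0.1713·27 + 0.1039·69 + 1.0726·77 = 117.4292

L[5,5] = 1.0726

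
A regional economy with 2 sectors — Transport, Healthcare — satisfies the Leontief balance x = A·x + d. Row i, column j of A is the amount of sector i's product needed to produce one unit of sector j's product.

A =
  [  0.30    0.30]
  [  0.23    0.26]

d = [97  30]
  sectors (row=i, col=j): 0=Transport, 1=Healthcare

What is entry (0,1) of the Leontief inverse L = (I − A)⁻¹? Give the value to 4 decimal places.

Form M = I − A:
  [  0.70   -0.30]
  [ -0.23    0.74]
Leontief inverse L = M⁻¹:
  [  1.6481    0.6682]
  [  0.5122    1.5590]
Total output x = L · d:
  x_0 = 1.6481·97 + 0.6682·30 = 179.9109
  x_1 = 0.5122·97 + 1.5590·30 = 96.4588

L[0,1] = 0.6682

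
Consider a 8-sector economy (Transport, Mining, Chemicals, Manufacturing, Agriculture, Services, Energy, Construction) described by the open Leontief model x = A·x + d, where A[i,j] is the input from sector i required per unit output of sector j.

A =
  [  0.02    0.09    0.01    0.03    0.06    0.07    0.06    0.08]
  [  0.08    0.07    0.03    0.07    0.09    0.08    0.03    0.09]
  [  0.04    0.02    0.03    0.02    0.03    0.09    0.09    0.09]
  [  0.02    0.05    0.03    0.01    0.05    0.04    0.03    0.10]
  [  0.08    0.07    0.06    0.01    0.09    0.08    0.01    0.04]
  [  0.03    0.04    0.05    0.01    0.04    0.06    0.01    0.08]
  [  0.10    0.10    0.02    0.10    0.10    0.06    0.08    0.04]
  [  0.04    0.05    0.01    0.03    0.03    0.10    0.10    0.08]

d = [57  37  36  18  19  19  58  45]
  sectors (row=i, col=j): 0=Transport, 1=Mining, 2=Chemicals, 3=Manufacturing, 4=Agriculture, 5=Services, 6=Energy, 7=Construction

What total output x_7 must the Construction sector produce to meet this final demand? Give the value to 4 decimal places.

Form M = I − A:
  [  0.98   -0.09   -0.01   -0.03   -0.06   -0.07   -0.06   -0.08]
  [ -0.08    0.93   -0.03   -0.07   -0.09   -0.08   -0.03   -0.09]
  [ -0.04   -0.02    0.97   -0.02   -0.03   -0.09   -0.09   -0.09]
  [ -0.02   -0.05   -0.03    0.99   -0.05   -0.04   -0.03   -0.10]
  [ -0.08   -0.07   -0.06   -0.01    0.91   -0.08   -0.01   -0.04]
  [ -0.03   -0.04   -0.05   -0.01   -0.04    0.94   -0.01   -0.08]
  [ -0.10   -0.10   -0.02   -0.10   -0.10   -0.06    0.92   -0.04]
  [ -0.04   -0.05   -0.01   -0.03   -0.03   -0.10   -0.10    0.92]
Leontief inverse L = M⁻¹:
  [  1.0623    0.1379    0.0337    0.0588    0.1086    0.1264    0.0963    0.1355]
  [  0.1274    1.1285    0.0594    0.1003    0.1476    0.1500    0.0749    0.1609]
  [  0.0788    0.0662    1.0514    0.0479    0.0743    0.1440    0.1296    0.1428]
  [  0.0518    0.0860    0.0476    1.0310    0.0855    0.0861    0.0619    0.1435]
  [  0.1194    0.1169    0.0853    0.0340    1.1373    0.1385    0.0455    0.0973]
  [  0.0579    0.0722    0.0671    0.0278    0.0716    1.1036    0.0397    0.1225]
  [  0.1570    0.1703    0.0532    0.1386    0.1705    0.1364    1.1287    0.1189]
  [  0.0829    0.1010    0.0335    0.0613    0.0797    0.1573    0.1402    1.1372]
Total output x = L · d:
  x_0 = 1.0623·57 + 0.1379·37 + 0.0337·36 + 0.0588·18 + 0.1086·19 + 0.1264·19 + 0.0963·58 + 0.1355·45 = 84.0710
  x_1 = 0.1274·57 + 1.1285·37 + 0.0594·36 + 0.1003·18 + 0.1476·19 + 0.1500·19 + 0.0749·58 + 0.1609·45 = 70.2039
  x_2 = 0.0788·57 + 0.0662·37 + 1.0514·36 + 0.0479·18 + 0.0743·19 + 0.1440·19 + 0.1296·58 + 0.1428·45 = 63.7494
  x_3 = 0.0518·57 + 0.0860·37 + 0.0476·36 + 1.0310·18 + 0.0855·19 + 0.0861·19 + 0.0619·58 + 0.1435·45 = 39.7142
  x_4 = 0.1194·57 + 0.1169·37 + 0.0853·36 + 0.0340·18 + 1.1373·19 + 0.1385·19 + 0.0455·58 + 0.0973·45 = 46.0780
  x_5 = 0.0579·57 + 0.0722·37 + 0.0671·36 + 0.0278·18 + 0.0716·19 + 1.1036·19 + 0.0397·58 + 0.1225·45 = 39.0297
  x_6 = 0.1570·57 + 0.1703·37 + 0.0532·36 + 0.1386·18 + 0.1705·19 + 0.1364·19 + 1.1287·58 + 0.1189·45 = 96.3118
  x_7 = 0.0829·57 + 0.1010·37 + 0.0335·36 + 0.0613·18 + 0.0797·19 + 0.1573·19 + 0.1402·58 + 1.1372·45 = 74.5853

74.5853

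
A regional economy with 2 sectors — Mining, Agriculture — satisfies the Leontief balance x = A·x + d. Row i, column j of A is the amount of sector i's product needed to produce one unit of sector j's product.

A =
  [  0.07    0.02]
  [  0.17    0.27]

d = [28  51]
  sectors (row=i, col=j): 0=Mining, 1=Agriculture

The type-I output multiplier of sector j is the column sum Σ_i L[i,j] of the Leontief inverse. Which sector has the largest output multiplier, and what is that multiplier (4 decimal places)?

Form M = I − A:
  [  0.93   -0.02]
  [ -0.17    0.73]
Leontief inverse L = M⁻¹:
  [  1.0807    0.0296]
  [  0.2517    1.3768]
Total output x = L · d:
  x_0 = 1.0807·28 + 0.0296·51 = 31.7691
  x_1 = 0.2517·28 + 1.3768·51 = 77.2613
Output multipliers (column sums of L):
  Mining: 1.3323
  Agriculture: 1.4064

Agriculture (1.4064)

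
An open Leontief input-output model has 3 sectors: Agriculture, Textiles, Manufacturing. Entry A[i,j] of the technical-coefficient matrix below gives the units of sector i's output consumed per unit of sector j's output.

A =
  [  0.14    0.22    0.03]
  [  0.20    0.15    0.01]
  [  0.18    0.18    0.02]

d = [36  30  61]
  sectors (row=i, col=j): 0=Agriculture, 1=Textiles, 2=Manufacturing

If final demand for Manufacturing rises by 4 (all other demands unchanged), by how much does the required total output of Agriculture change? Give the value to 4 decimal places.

0.1665

Form M = I − A:
  [  0.86   -0.22   -0.03]
  [ -0.20    0.85   -0.01]
  [ -0.18   -0.18    0.98]
Leontief inverse L = M⁻¹:
  [  1.2487    0.3320    0.0416]
  [  0.2972    1.2580    0.0219]
  [  0.2839    0.2920    1.0321]
Total output x = L · d:
  x_0 = 1.2487·36 + 0.3320·30 + 0.0416·61 = 57.4523
  x_1 = 0.2972·36 + 1.2580·30 + 0.0219·61 = 49.7763
  x_2 = 0.2839·36 + 0.2920·30 + 1.0321·61 = 81.9400
Δx_0 = L[0,2] · Δd_2 = 0.0416 · 4 = 0.1665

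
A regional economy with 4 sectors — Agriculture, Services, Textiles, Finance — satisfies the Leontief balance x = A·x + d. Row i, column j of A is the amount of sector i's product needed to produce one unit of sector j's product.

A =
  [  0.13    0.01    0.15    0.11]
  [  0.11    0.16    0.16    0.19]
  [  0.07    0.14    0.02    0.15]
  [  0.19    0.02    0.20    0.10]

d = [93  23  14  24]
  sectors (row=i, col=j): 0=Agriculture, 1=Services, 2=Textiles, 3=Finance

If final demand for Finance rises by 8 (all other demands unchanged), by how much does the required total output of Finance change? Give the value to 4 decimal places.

9.7360

Form M = I − A:
  [  0.87   -0.01   -0.15   -0.11]
  [ -0.11    0.84   -0.16   -0.19]
  [ -0.07   -0.14    0.98   -0.15]
  [ -0.19   -0.02   -0.20    0.90]
Leontief inverse L = M⁻¹:
  [  1.2199    0.0589    0.2374    0.2011]
  [  0.2603    1.2546    0.3160    0.3493]
  [  0.1704    0.1963    1.1297    0.2505]
  [  0.3012    0.0839    0.3082    1.2170]
Total output x = L · d:
  x_0 = 1.2199·93 + 0.0589·23 + 0.2374·14 + 0.2011·24 = 122.9523
  x_1 = 0.2603·93 + 1.2546·23 + 0.3160·14 + 0.3493·24 = 65.8732
  x_2 = 0.1704·93 + 0.1963·23 + 1.1297·14 + 0.2505·24 = 42.1922
  x_3 = 0.3012·93 + 0.0839·23 + 0.3082·14 + 1.2170·24 = 63.4632
Δx_3 = L[3,3] · Δd_3 = 1.2170 · 8 = 9.7360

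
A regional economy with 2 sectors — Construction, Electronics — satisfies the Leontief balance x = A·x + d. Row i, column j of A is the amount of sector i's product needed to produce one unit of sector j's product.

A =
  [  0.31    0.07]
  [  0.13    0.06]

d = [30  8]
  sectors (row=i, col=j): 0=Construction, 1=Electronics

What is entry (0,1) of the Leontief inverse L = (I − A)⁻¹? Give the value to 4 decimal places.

Form M = I − A:
  [  0.69   -0.07]
  [ -0.13    0.94]
Leontief inverse L = M⁻¹:
  [  1.4699    0.1095]
  [  0.2033    1.0790]
Total output x = L · d:
  x_0 = 1.4699·30 + 0.1095·8 = 44.9726
  x_1 = 0.2033·30 + 1.0790·8 = 14.7303

L[0,1] = 0.1095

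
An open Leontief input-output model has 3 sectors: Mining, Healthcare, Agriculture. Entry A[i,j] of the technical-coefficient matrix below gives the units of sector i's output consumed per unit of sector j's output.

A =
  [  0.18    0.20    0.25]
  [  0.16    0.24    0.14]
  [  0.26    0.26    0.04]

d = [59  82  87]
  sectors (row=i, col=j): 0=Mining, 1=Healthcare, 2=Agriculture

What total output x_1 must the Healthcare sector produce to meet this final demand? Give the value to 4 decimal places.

178.2697

Form M = I − A:
  [  0.82   -0.20   -0.25]
  [ -0.16    0.76   -0.14]
  [ -0.26   -0.26    0.96]
Leontief inverse L = M⁻¹:
  [  1.4729    0.5461    0.4632]
  [  0.4037    1.5346    0.3289]
  [  0.5083    0.5635    1.2562]
Total output x = L · d:
  x_0 = 1.4729·59 + 0.5461·82 + 0.4632·87 = 171.9819
  x_1 = 0.4037·59 + 1.5346·82 + 0.3289·87 = 178.2697
  x_2 = 0.5083·59 + 0.5635·82 + 1.2562·87 = 185.4848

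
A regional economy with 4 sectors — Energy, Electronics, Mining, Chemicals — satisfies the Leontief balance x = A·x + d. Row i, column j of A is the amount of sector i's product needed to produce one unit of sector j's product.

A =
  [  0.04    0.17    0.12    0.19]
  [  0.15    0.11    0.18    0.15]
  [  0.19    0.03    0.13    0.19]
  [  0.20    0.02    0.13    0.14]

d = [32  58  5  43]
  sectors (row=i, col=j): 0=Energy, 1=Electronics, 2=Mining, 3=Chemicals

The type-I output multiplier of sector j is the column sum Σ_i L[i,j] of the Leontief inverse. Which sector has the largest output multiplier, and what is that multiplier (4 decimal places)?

Form M = I − A:
  [  0.96   -0.17   -0.12   -0.19]
  [ -0.15    0.89   -0.18   -0.15]
  [ -0.19   -0.03    0.87   -0.19]
  [ -0.20   -0.02   -0.13    0.86]
Leontief inverse L = M⁻¹:
  [  1.2124    0.2492    0.2744    0.3719]
  [  0.3331    1.2071    0.3497    0.3614]
  [  0.3511    0.1188    1.2793    0.3809]
  [  0.3428    0.1040    0.2653    1.3153]
Total output x = L · d:
  x_0 = 1.2124·32 + 0.2492·58 + 0.2744·5 + 0.3719·43 = 70.6139
  x_1 = 0.3331·32 + 1.2071·58 + 0.3497·5 + 0.3614·43 = 97.9624
  x_2 = 0.3511·32 + 0.1188·58 + 1.2793·5 + 0.3809·43 = 40.9002
  x_3 = 0.3428·32 + 0.1040·58 + 0.2653·5 + 1.3153·43 = 74.8826
Output multipliers (column sums of L):
  Energy: 2.2394
  Electronics: 1.6790
  Mining: 2.1687
  Chemicals: 2.4295

Chemicals (2.4295)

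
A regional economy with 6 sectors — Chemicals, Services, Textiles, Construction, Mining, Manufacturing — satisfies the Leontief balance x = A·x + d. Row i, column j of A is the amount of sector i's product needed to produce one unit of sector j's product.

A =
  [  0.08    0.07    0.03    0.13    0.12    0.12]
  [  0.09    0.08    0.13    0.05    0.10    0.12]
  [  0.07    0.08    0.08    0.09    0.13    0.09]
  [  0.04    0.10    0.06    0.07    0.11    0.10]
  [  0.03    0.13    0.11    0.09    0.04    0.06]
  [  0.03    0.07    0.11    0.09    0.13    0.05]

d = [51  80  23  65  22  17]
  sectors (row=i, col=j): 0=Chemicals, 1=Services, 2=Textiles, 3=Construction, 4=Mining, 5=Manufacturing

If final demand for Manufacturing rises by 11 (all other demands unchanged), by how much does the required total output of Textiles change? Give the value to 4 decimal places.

Form M = I − A:
  [  0.92   -0.07   -0.03   -0.13   -0.12   -0.12]
  [ -0.09    0.92   -0.13   -0.05   -0.10   -0.12]
  [ -0.07   -0.08    0.92   -0.09   -0.13   -0.09]
  [ -0.04   -0.10   -0.06    0.93   -0.11   -0.10]
  [ -0.03   -0.13   -0.11   -0.09    0.96   -0.06]
  [ -0.03   -0.07   -0.11   -0.09   -0.13    0.95]
Leontief inverse L = M⁻¹:
  [  1.1380    0.1715    0.1296    0.2242    0.2326    0.2160]
  [  0.1547    1.1837    0.2351    0.1509    0.2217    0.2212]
  [  0.1293    0.1804    1.1796    0.1832    0.2408    0.1854]
  [  0.0929    0.1889    0.1518    1.1511    0.2087    0.1843]
  [  0.0852    0.2141    0.1977    0.1671    1.1403    0.1461]
  [  0.0828    0.1607    0.1994    0.1713    0.2274    1.1347]
Total output x = L · d:
  x_0 = 1.1380·51 + 0.1715·80 + 0.1296·23 + 0.2242·65 + 0.2326·22 + 0.2160·17 = 98.1058
  x_1 = 0.1547·51 + 1.1837·80 + 0.2351·23 + 0.1509·65 + 0.2217·22 + 0.2212·17 = 126.4421
  x_2 = 0.1293·51 + 0.1804·80 + 1.1796·23 + 0.1832·65 + 0.2408·22 + 0.1854·17 = 68.5108
  x_3 = 0.0929·51 + 0.1889·80 + 0.1518·23 + 1.1511·65 + 0.2087·22 + 0.1843·17 = 105.8904
  x_4 = 0.0852·51 + 0.2141·80 + 0.1977·23 + 0.1671·65 + 1.1403·22 + 0.1461·17 = 64.4506
  x_5 = 0.0828·51 + 0.1607·80 + 0.1994·23 + 0.1713·65 + 0.2274·22 + 1.1347·17 = 57.0937
Δx_2 = L[2,5] · Δd_5 = 0.1854 · 11 = 2.0389

2.0389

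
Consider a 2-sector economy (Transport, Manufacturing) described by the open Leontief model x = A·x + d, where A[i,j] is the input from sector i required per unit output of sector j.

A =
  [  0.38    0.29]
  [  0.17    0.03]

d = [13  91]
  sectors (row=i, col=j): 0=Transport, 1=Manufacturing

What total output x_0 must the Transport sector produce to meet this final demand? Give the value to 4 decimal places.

Form M = I − A:
  [  0.62   -0.29]
  [ -0.17    0.97]
Leontief inverse L = M⁻¹:
  [  1.7569    0.5253]
  [  0.3079    1.1230]
Total output x = L · d:
  x_0 = 1.7569·13 + 0.5253·91 = 70.6394
  x_1 = 0.3079·13 + 1.1230·91 = 106.1945

70.6394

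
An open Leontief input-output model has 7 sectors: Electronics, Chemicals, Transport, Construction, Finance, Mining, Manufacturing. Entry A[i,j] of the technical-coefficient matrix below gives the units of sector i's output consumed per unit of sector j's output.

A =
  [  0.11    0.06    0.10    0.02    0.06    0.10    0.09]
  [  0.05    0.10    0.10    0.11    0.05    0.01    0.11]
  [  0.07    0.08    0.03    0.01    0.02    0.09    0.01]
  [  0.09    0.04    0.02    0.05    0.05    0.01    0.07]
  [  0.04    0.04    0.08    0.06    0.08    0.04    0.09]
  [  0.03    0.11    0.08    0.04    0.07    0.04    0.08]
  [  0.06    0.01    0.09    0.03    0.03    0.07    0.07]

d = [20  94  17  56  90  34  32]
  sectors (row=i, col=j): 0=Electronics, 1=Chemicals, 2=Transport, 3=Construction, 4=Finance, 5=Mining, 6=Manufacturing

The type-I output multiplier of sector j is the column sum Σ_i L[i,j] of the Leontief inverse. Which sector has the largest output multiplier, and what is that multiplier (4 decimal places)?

Form M = I − A:
  [  0.89   -0.06   -0.10   -0.02   -0.06   -0.10   -0.09]
  [ -0.05    0.90   -0.10   -0.11   -0.05   -0.01   -0.11]
  [ -0.07   -0.08    0.97   -0.01   -0.02   -0.09   -0.01]
  [ -0.09   -0.04   -0.02    0.95   -0.05   -0.01   -0.07]
  [ -0.04   -0.04   -0.08   -0.06    0.92   -0.04   -0.09]
  [ -0.03   -0.11   -0.08   -0.04   -0.07    0.96   -0.08]
  [ -0.06   -0.01   -0.09   -0.03   -0.03   -0.07    0.93]
Leontief inverse L = M⁻¹:
  [  1.1705    0.1213    0.1707    0.0588    0.1068    0.1557    0.1576]
  [  0.1105    1.1525    0.1617    0.1511    0.0916    0.0567    0.1739]
  [  0.1050    0.1215    1.0740    0.0374    0.0497    0.1193    0.0540]
  [  0.1305    0.0722    0.0637    1.0748    0.0792    0.0431    0.1141]
  [  0.0865    0.0824    0.1310    0.0910    1.1155    0.0799    0.1412]
  [  0.0780    0.1591    0.1367    0.0781    0.1076    1.0795    0.1370]
  [  0.0997    0.0489    0.1333    0.0525    0.0593    0.1074    1.1111]
Total output x = L · d:
  x_0 = 1.1705·20 + 0.1213·94 + 0.1707·17 + 0.0588·56 + 0.1068·90 + 0.1557·34 + 0.1576·32 = 60.9612
  x_1 = 0.1105·20 + 1.1525·94 + 0.1617·17 + 0.1511·56 + 0.0916·90 + 0.0567·34 + 0.1739·32 = 137.4907
  x_2 = 0.1050·20 + 0.1215·94 + 1.0740·17 + 0.0374·56 + 0.0497·90 + 0.1193·34 + 0.0540·32 = 44.1296
  x_3 = 0.1305·20 + 0.0722·94 + 0.0637·17 + 1.0748·56 + 0.0792·90 + 0.0431·34 + 0.1141·32 = 82.9202
  x_4 = 0.0865·20 + 0.0824·94 + 0.1310·17 + 0.0910·56 + 1.1155·90 + 0.0799·34 + 0.1412·32 = 124.4283
  x_5 = 0.0780·20 + 0.1591·94 + 0.1367·17 + 0.0781·56 + 0.1076·90 + 1.0795·34 + 0.1370·32 = 73.9768
  x_6 = 0.0997·20 + 0.0489·94 + 0.1333·17 + 0.0525·56 + 0.0593·90 + 0.1074·34 + 1.1111·32 = 56.3474
Output multipliers (column sums of L):
  Electronics: 1.7806
  Chemicals: 1.7579
  Transport: 1.8710
  Construction: 1.5438
  Finance: 1.6097
  Mining: 1.6417
  Manufacturing: 1.8888

Manufacturing (1.8888)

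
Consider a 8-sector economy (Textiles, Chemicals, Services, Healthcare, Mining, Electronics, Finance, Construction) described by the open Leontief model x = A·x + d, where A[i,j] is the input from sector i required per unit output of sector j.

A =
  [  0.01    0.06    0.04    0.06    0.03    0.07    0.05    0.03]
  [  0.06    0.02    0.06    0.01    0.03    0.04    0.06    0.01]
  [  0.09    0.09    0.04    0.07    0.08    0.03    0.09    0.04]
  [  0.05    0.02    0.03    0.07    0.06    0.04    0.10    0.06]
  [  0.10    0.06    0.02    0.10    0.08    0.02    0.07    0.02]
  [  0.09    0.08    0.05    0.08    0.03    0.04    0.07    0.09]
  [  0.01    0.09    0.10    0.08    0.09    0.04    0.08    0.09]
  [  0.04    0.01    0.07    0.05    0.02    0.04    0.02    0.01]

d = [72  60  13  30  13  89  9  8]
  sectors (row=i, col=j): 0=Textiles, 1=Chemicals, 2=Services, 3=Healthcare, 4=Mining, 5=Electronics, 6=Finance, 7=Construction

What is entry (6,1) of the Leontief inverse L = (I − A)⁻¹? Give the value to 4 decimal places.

Form M = I − A:
  [  0.99   -0.06   -0.04   -0.06   -0.03   -0.07   -0.05   -0.03]
  [ -0.06    0.98   -0.06   -0.01   -0.03   -0.04   -0.06   -0.01]
  [ -0.09   -0.09    0.96   -0.07   -0.08   -0.03   -0.09   -0.04]
  [ -0.05   -0.02   -0.03    0.93   -0.06   -0.04   -0.10   -0.06]
  [ -0.10   -0.06   -0.02   -0.10    0.92   -0.02   -0.07   -0.02]
  [ -0.09   -0.08   -0.05   -0.08   -0.03    0.96   -0.07   -0.09]
  [ -0.01   -0.09   -0.10   -0.08   -0.09   -0.04    0.92   -0.09]
  [ -0.04   -0.01   -0.07   -0.05   -0.02   -0.04   -0.02    0.99]
Leontief inverse L = M⁻¹:
  [  1.0459    0.0937    0.0730    0.1003    0.0637    0.0944    0.0943    0.0601]
  [  0.0882    1.0528    0.0881    0.0457    0.0601    0.0617    0.0971    0.0353]
  [  0.1382    0.1396    1.0884    0.1298    0.1312    0.0678    0.1541    0.0803]
  [  0.0893    0.0621    0.0716    1.1227    0.1038    0.0707    0.1533    0.0967]
  [  0.1418    0.1031    0.0609    0.1546    1.1259    0.0541    0.1282    0.0565]
  [  0.1358    0.1262    0.0986    0.1367    0.0768    1.0780    0.1308    0.1291]
  [  0.0691    0.1438    0.1533    0.1464    0.1479    0.0785    1.1511    0.1334]
  [  0.0672    0.0375    0.0927    0.0820    0.0465    0.0590    0.0546    1.0325]
Total output x = L · d:
  x_0 = 1.0459·72 + 0.0937·60 + 0.0730·13 + 0.1003·30 + 0.0637·13 + 0.0944·89 + 0.0943·9 + 0.0601·8 = 95.4383
  x_1 = 0.0882·72 + 1.0528·60 + 0.0881·13 + 0.0457·30 + 0.0601·13 + 0.0617·89 + 0.0971·9 + 0.0353·8 = 79.4653
  x_2 = 0.1382·72 + 0.1396·60 + 1.0884·13 + 0.1298·30 + 0.1312·13 + 0.0678·89 + 0.1541·9 + 0.0803·8 = 46.1389
  x_3 = 0.0893·72 + 0.0621·60 + 0.0716·13 + 1.1227·30 + 0.1038·13 + 0.0707·89 + 0.1533·9 + 0.0967·8 = 54.5691
  x_4 = 0.1418·72 + 0.1031·60 + 0.0609·13 + 0.1546·30 + 1.1259·13 + 0.0541·89 + 0.1282·9 + 0.0565·8 = 42.8909
  x_5 = 0.1358·72 + 0.1262·60 + 0.0986·13 + 0.1367·30 + 0.0768·13 + 1.0780·89 + 0.1308·9 + 0.1291·8 = 121.8872
  x_6 = 0.0691·72 + 0.1438·60 + 0.1533·13 + 0.1464·30 + 0.1479·13 + 0.0785·89 + 1.1511·9 + 0.1334·8 = 40.3305
  x_7 = 0.0672·72 + 0.0375·60 + 0.0927·13 + 0.0820·30 + 0.0465·13 + 0.0590·89 + 0.0546·9 + 1.0325·8 = 25.3639

L[6,1] = 0.1438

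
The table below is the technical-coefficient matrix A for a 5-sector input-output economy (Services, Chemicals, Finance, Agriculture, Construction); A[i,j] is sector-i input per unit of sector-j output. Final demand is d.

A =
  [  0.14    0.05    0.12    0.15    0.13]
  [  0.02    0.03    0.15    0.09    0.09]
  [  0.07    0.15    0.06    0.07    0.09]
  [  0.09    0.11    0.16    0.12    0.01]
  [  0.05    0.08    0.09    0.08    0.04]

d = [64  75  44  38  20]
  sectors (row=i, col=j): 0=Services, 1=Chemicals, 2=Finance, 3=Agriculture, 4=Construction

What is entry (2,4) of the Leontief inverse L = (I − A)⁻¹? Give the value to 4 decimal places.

L[2,4] = 0.1462

Form M = I − A:
  [  0.86   -0.05   -0.12   -0.15   -0.13]
  [ -0.02    0.97   -0.15   -0.09   -0.09]
  [ -0.07   -0.15    0.94   -0.07   -0.09]
  [ -0.09   -0.11   -0.16    0.88   -0.01]
  [ -0.05   -0.08   -0.09   -0.08    0.96]
Leontief inverse L = M⁻¹:
  [  1.2255    0.1476    0.2443    0.2621    0.2054]
  [  0.0676    1.0974    0.2228    0.1537    0.1345]
  [  0.1227    0.2134    1.1527    0.1477    0.1462]
  [  0.1572    0.1926    0.2642    1.2108    0.0767]
  [  0.0941    0.1352    0.1614    0.1412    1.0837]
Total output x = L · d:
  x_0 = 1.2255·64 + 0.1476·75 + 0.2443·44 + 0.2621·38 + 0.2054·20 = 114.3171
  x_1 = 0.0676·64 + 1.0974·75 + 0.2228·44 + 0.1537·38 + 0.1345·20 = 104.9607
  x_2 = 0.1227·64 + 0.2134·75 + 1.1527·44 + 0.1477·38 + 0.1462·20 = 83.1177
  x_3 = 0.1572·64 + 0.1926·75 + 0.2642·44 + 1.2108·38 + 0.0767·20 = 83.6773
  x_4 = 0.0941·64 + 0.1352·75 + 0.1614·44 + 0.1412·38 + 1.0837·20 = 50.2995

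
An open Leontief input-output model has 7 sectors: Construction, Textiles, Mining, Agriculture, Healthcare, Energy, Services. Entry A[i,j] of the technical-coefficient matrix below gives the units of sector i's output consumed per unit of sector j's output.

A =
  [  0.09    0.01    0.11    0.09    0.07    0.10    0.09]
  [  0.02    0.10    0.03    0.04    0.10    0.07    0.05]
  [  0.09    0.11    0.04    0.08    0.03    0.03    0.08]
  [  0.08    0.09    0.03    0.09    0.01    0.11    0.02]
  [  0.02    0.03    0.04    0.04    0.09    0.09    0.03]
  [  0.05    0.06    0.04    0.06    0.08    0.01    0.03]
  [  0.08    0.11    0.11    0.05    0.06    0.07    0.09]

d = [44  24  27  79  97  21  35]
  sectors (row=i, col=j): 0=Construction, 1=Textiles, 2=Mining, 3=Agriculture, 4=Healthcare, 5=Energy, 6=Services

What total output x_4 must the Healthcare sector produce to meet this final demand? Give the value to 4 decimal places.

Form M = I − A:
  [  0.91   -0.01   -0.11   -0.09   -0.07   -0.10   -0.09]
  [ -0.02    0.90   -0.03   -0.04   -0.10   -0.07   -0.05]
  [ -0.09   -0.11    0.96   -0.08   -0.03   -0.03   -0.08]
  [ -0.08   -0.09   -0.03    0.91   -0.01   -0.11   -0.02]
  [ -0.02   -0.03   -0.04   -0.04    0.91   -0.09   -0.03]
  [ -0.05   -0.06   -0.04   -0.06   -0.08    0.99   -0.03]
  [ -0.08   -0.11   -0.11   -0.05   -0.06   -0.07    0.91]
Leontief inverse L = M⁻¹:
  [  1.1563    0.0828    0.1692    0.1577    0.1298    0.1675    0.1471]
  [  0.0562    1.1511    0.0659    0.0810    0.1498    0.1177    0.0852]
  [  0.1414    0.1726    1.0894    0.1341    0.0837    0.0911    0.1279]
  [  0.1257    0.1439    0.0704    1.1403    0.0584    0.1612    0.0588]
  [  0.0520    0.0699    0.0695    0.0755    1.1287    0.1274    0.0582]
  [  0.0836    0.1010    0.0715    0.0970    0.1176    1.0536    0.0609]
  [  0.1423    0.1876    0.1685    0.1149    0.1263    0.1383    1.1493]
Total output x = L · d:
  x_0 = 1.1563·44 + 0.0828·24 + 0.1692·27 + 0.1577·79 + 0.1298·97 + 0.1675·21 + 0.1471·35 = 91.1447
  x_1 = 0.0562·44 + 1.1511·24 + 0.0659·27 + 0.0810·79 + 0.1498·97 + 0.1177·21 + 0.0852·35 = 58.2628
  x_2 = 0.1414·44 + 0.1726·24 + 1.0894·27 + 0.1341·79 + 0.0837·97 + 0.0911·21 + 0.1279·35 = 64.8758
  x_3 = 0.1257·44 + 0.1439·24 + 0.0704·27 + 1.1403·79 + 0.0584·97 + 0.1612·21 + 0.0588·35 = 112.0732
  x_4 = 0.0520·44 + 0.0699·24 + 0.0695·27 + 0.0755·79 + 1.1287·97 + 0.1274·21 + 0.0582·35 = 126.0048
  x_5 = 0.0836·44 + 0.1010·24 + 0.0715·27 + 0.0970·79 + 0.1176·97 + 1.0536·21 + 0.0609·35 = 51.3597
  x_6 = 0.1423·44 + 0.1876·24 + 0.1685·27 + 0.1149·79 + 0.1263·97 + 0.1383·21 + 1.1493·35 = 79.7758

126.0048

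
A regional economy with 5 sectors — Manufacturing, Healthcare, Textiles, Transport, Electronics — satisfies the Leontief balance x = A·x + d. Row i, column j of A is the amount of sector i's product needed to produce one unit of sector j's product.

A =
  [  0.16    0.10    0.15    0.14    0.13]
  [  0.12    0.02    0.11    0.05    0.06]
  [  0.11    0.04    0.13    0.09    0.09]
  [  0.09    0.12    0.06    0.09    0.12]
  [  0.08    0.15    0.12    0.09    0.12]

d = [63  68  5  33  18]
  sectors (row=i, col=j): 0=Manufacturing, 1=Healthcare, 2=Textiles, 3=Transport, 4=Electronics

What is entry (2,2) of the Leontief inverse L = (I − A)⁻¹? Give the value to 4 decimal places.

L[2,2] = 1.2420

Form M = I − A:
  [  0.84   -0.10   -0.15   -0.14   -0.13]
  [ -0.12    0.98   -0.11   -0.05   -0.06]
  [ -0.11   -0.04    0.87   -0.09   -0.09]
  [ -0.09   -0.12   -0.06    0.91   -0.12]
  [ -0.08   -0.15   -0.12   -0.09    0.88]
Leontief inverse L = M⁻¹:
  [  1.3194    0.2238    0.3132    0.2739    0.2796]
  [  0.2088    1.0872    0.2019    0.1260    0.1428]
  [  0.2184    0.1248    1.2420    0.1823    0.1927]
  [  0.1996    0.2059    0.1724    1.1799    0.2221]
  [  0.2057    0.2437    0.2499    0.1919    1.2351]
Total output x = L · d:
  x_0 = 1.3194·63 + 0.2238·68 + 0.3132·5 + 0.2739·33 + 0.2796·18 = 113.9764
  x_1 = 0.2088·63 + 1.0872·68 + 0.2019·5 + 0.1260·33 + 0.1428·18 = 94.8261
  x_2 = 0.2184·63 + 0.1248·68 + 1.2420·5 + 0.1823·33 + 0.1927·18 = 37.9368
  x_3 = 0.1996·63 + 0.2059·68 + 0.1724·5 + 1.1799·33 + 0.2221·18 = 70.3683
  x_4 = 0.2057·63 + 0.2437·68 + 0.2499·5 + 0.1919·33 + 1.2351·18 = 59.3495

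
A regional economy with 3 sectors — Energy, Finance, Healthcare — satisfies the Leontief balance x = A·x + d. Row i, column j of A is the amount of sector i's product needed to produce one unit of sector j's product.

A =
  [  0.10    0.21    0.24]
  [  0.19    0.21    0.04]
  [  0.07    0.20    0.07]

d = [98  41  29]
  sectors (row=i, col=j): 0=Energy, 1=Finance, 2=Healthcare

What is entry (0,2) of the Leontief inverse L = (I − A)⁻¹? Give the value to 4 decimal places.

L[0,2] = 0.3334

Form M = I − A:
  [  0.90   -0.21   -0.24]
  [ -0.19    0.79   -0.04]
  [ -0.07   -0.20    0.93]
Leontief inverse L = M⁻¹:
  [  1.2235    0.4096    0.3334]
  [  0.3022    1.3809    0.1374]
  [  0.1571    0.3278    1.1299]
Total output x = L · d:
  x_0 = 1.2235·98 + 0.4096·41 + 0.3334·29 = 146.3674
  x_1 = 0.3022·98 + 1.3809·41 + 0.1374·29 = 90.2201
  x_2 = 0.1571·98 + 0.3278·41 + 1.1299·29 = 61.6019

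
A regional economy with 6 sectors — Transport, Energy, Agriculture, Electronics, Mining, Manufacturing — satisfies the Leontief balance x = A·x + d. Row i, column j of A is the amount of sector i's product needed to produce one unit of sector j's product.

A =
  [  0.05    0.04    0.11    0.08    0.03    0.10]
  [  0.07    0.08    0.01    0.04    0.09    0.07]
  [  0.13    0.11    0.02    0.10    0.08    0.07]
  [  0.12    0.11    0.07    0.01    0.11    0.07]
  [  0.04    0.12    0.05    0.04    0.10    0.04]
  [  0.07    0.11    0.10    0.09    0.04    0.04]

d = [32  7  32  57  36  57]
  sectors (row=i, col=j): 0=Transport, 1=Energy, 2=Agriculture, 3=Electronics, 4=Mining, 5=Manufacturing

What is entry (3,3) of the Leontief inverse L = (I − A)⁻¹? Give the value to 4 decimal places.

Form M = I − A:
  [  0.95   -0.04   -0.11   -0.08   -0.03   -0.10]
  [ -0.07    0.92   -0.01   -0.04   -0.09   -0.07]
  [ -0.13   -0.11    0.98   -0.10   -0.08   -0.07]
  [ -0.12   -0.11   -0.07    0.99   -0.11   -0.07]
  [ -0.04   -0.12   -0.05   -0.04    0.90   -0.04]
  [ -0.07   -0.11   -0.10   -0.09   -0.04    0.96]
Leontief inverse L = M⁻¹:
  [  1.1124    0.1106    0.1544    0.1268    0.0839    0.1479]
  [  0.1137    1.1374    0.0479    0.0754    0.1359    0.1094]
  [  0.1957    0.1895    1.0756    0.1498    0.1451    0.1296]
  [  0.1808    0.1865    0.1196    1.0627    0.1708    0.1258]
  [  0.0895    0.1835    0.0847    0.0773    1.1531    0.0826]
  [  0.1352    0.1833    0.1435    0.1363    0.1009    1.0937]
Total output x = L · d:
  x_0 = 1.1124·32 + 0.1106·7 + 0.1544·32 + 0.1268·57 + 0.0839·36 + 0.1479·57 = 59.9935
  x_1 = 0.1137·32 + 1.1374·7 + 0.0479·32 + 0.0754·57 + 0.1359·36 + 0.1094·57 = 28.5579
  x_2 = 0.1957·32 + 0.1895·7 + 1.0756·32 + 0.1498·57 + 0.1451·36 + 0.1296·57 = 63.1596
  x_3 = 0.1808·32 + 0.1865·7 + 0.1196·32 + 1.0627·57 + 0.1708·36 + 0.1258·57 = 84.8093
  x_4 = 0.0895·32 + 0.1835·7 + 0.0847·32 + 0.0773·57 + 1.1531·36 + 0.0826·57 = 57.4832
  x_5 = 0.1352·32 + 0.1833·7 + 0.1435·32 + 0.1363·57 + 0.1009·36 + 1.0937·57 = 83.9469

L[3,3] = 1.0627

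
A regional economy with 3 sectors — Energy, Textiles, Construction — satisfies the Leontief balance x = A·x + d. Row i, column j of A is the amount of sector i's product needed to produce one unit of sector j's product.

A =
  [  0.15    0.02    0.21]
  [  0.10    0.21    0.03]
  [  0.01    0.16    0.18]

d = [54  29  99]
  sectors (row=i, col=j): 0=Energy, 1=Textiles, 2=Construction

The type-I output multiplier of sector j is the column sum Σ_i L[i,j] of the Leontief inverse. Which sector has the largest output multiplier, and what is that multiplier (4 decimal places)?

Form M = I − A:
  [  0.85   -0.02   -0.21]
  [ -0.10    0.79   -0.03]
  [ -0.01   -0.16    0.82]
Leontief inverse L = M⁻¹:
  [  1.1910    0.0926    0.3084]
  [  0.1524    1.2871    0.0861]
  [  0.0443    0.2523    1.2401]
Total output x = L · d:
  x_0 = 1.1910·54 + 0.0926·29 + 0.3084·99 = 97.5310
  x_1 = 0.1524·54 + 1.2871·29 + 0.0861·99 = 54.0852
  x_2 = 0.0443·54 + 0.2523·29 + 1.2401·99 = 132.4743
Output multipliers (column sums of L):
  Energy: 1.3877
  Textiles: 1.6320
  Construction: 1.6346

Construction (1.6346)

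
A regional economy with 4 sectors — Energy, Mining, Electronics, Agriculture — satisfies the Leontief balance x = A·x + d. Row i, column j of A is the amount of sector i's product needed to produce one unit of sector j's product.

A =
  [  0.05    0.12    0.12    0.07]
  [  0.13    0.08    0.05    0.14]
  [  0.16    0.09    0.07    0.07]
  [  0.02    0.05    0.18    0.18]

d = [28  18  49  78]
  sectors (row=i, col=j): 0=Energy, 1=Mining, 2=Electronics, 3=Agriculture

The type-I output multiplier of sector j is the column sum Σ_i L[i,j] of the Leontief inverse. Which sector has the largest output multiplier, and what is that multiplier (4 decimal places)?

Agriculture (1.7668)

Form M = I − A:
  [  0.95   -0.12   -0.12   -0.07]
  [ -0.13    0.92   -0.05   -0.14]
  [ -0.16   -0.09    0.93   -0.07]
  [ -0.02   -0.05   -0.18    0.82]
Leontief inverse L = M⁻¹:
  [  1.1089    0.1697    0.1791    0.1389]
  [  0.1813    1.1350    0.1270    0.2201]
  [  0.2148    0.1470    1.1381    0.1406]
  [  0.0852    0.1056    0.2619    1.2672]
Total output x = L · d:
  x_0 = 1.1089·28 + 0.1697·18 + 0.1791·49 + 0.1389·78 = 53.7182
  x_1 = 0.1813·28 + 1.1350·18 + 0.1270·49 + 0.2201·78 = 48.8997
  x_2 = 0.2148·28 + 0.1470·18 + 1.1381·49 + 0.1406·78 = 75.3906
  x_3 = 0.0852·28 + 0.1056·18 + 0.2619·49 + 1.2672·78 = 115.9630
Output multipliers (column sums of L):
  Energy: 1.5903
  Mining: 1.5573
  Electronics: 1.7062
  Agriculture: 1.7668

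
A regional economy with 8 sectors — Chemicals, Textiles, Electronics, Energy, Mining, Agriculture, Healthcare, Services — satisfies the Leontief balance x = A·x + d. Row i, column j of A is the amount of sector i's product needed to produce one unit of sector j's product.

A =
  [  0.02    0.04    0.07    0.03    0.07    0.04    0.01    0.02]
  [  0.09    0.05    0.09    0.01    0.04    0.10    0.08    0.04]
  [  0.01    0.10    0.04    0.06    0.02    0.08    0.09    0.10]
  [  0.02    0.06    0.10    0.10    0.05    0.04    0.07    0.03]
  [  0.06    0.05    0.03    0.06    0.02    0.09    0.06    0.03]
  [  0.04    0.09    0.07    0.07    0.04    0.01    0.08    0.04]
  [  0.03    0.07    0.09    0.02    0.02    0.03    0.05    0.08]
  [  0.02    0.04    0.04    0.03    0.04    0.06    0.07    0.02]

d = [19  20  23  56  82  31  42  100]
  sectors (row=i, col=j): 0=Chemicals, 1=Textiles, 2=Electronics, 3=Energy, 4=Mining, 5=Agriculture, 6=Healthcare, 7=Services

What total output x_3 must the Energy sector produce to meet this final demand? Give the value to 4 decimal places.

Form M = I − A:
  [  0.98   -0.04   -0.07   -0.03   -0.07   -0.04   -0.01   -0.02]
  [ -0.09    0.95   -0.09   -0.01   -0.04   -0.10   -0.08   -0.04]
  [ -0.01   -0.10    0.96   -0.06   -0.02   -0.08   -0.09   -0.10]
  [ -0.02   -0.06   -0.10    0.90   -0.05   -0.04   -0.07   -0.03]
  [ -0.06   -0.05   -0.03   -0.06    0.98   -0.09   -0.06   -0.03]
  [ -0.04   -0.09   -0.07   -0.07   -0.04    0.99   -0.08   -0.04]
  [ -0.03   -0.07   -0.09   -0.02   -0.02   -0.03    0.95   -0.08]
  [ -0.02   -0.04   -0.04   -0.03   -0.04   -0.06   -0.07    0.98]
Leontief inverse L = M⁻¹:
  [  1.0402    0.0751    0.1030    0.0564    0.0881    0.0724    0.0462    0.0460]
  [  0.1203    1.1072    0.1466    0.0480    0.0713    0.1461    0.1349    0.0832]
  [  0.0433    0.1556    1.1005    0.0979    0.0510    0.1281    0.1495    0.1415]
  [  0.0493    0.1157    0.1572    1.1419    0.0789    0.0880    0.1271    0.0731]
  [  0.0851    0.0950    0.0790    0.0931    1.0465    0.1253    0.1045    0.0622]
  [  0.0690    0.1390    0.1236    0.1042    0.0674    1.0560    0.1308    0.0787]
  [  0.0543    0.1140    0.1338    0.0486    0.0437    0.0706    1.0962    0.1146]
  [  0.0410    0.0772    0.0782    0.0557    0.0592    0.0902    0.1070    1.0483]
Total output x = L · d:
  x_0 = 1.0402·19 + 0.0751·20 + 0.1030·23 + 0.0564·56 + 0.0881·82 + 0.0724·31 + 0.0462·42 + 0.0460·100 = 42.8054
  x_1 = 0.1203·19 + 1.1072·20 + 0.1466·23 + 0.0480·56 + 0.0713·82 + 0.1461·31 + 0.1349·42 + 0.0832·100 = 54.8528
  x_2 = 0.0433·19 + 0.1556·20 + 1.1005·23 + 0.0979·56 + 0.0510·82 + 0.1281·31 + 0.1495·42 + 0.1415·100 = 63.3097
  x_3 = 0.0493·19 + 0.1157·20 + 0.1572·23 + 1.1419·56 + 0.0789·82 + 0.0880·31 + 0.1271·42 + 0.0731·100 = 92.6555
  x_4 = 0.0851·19 + 0.0950·20 + 0.0790·23 + 0.0931·56 + 1.0465·82 + 0.1253·31 + 0.1045·42 + 0.0622·100 = 110.8521
  x_5 = 0.0690·19 + 0.1390·20 + 0.1236·23 + 0.1042·56 + 0.0674·82 + 1.0560·31 + 0.1308·42 + 0.0787·100 = 64.4035
  x_6 = 0.0543·19 + 0.1140·20 + 0.1338·23 + 0.0486·56 + 0.0437·82 + 0.0706·31 + 1.0962·42 + 0.1146·100 = 72.3799
  x_7 = 0.0410·19 + 0.0772·20 + 0.0782·23 + 0.0557·56 + 0.0592·82 + 0.0902·31 + 0.1070·42 + 1.0483·100 = 124.2114

92.6555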